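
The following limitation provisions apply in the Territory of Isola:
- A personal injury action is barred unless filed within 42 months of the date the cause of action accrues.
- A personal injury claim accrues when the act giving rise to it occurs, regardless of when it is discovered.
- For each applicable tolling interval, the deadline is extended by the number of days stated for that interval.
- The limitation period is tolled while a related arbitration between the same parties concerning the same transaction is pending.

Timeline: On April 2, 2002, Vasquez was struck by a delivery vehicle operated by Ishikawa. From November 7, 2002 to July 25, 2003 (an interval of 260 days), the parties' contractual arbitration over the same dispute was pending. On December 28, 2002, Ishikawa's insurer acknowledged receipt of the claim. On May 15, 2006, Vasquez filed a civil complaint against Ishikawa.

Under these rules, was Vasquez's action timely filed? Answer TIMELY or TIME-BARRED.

TIMELY

The cause of action accrued on April 2, 2002, the date of the act.
The untolled deadline — 42 months after April 2, 2002 — is October 2, 2005.
The pending related arbitration from November 7, 2002 to July 25, 2003 tolled the period for 260 days, extending the deadline to June 19, 2006.
The other events in the timeline have no effect on the limitation period under the stated rules.
Vasquez filed on May 15, 2006, before the June 19, 2006 deadline, so the action is timely.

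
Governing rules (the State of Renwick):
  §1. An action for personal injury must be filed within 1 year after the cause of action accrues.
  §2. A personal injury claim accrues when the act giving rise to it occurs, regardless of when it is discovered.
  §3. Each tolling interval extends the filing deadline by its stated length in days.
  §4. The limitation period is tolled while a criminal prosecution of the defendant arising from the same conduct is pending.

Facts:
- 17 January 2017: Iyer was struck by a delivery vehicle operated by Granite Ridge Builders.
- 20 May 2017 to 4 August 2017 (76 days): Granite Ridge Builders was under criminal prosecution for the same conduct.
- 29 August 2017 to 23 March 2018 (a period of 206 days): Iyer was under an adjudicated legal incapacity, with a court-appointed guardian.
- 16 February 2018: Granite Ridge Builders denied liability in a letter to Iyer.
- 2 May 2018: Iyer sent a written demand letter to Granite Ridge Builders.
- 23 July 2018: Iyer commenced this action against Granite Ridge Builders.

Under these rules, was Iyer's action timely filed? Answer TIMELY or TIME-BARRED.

The claim accrued on 17 January 2017, when the wrongful act occurred.
Adding the 1 year base period to 17 January 2017 gives a deadline of 17 January 2018, before any tolling.
The pending criminal prosecution from 20 May 2017 to 4 August 2017 tolled the period for 76 days, extending the deadline to 3 April 2018.
No stated provision tolls the period for the plaintiff's incapacity, so the interval from 29 August 2017 to 23 March 2018 has no effect on the deadline.
The other events in the timeline have no effect on the limitation period under the stated rules.
Iyer filed on 23 July 2018, after the 3 April 2018 deadline, so the action is time-barred.

TIME-BARRED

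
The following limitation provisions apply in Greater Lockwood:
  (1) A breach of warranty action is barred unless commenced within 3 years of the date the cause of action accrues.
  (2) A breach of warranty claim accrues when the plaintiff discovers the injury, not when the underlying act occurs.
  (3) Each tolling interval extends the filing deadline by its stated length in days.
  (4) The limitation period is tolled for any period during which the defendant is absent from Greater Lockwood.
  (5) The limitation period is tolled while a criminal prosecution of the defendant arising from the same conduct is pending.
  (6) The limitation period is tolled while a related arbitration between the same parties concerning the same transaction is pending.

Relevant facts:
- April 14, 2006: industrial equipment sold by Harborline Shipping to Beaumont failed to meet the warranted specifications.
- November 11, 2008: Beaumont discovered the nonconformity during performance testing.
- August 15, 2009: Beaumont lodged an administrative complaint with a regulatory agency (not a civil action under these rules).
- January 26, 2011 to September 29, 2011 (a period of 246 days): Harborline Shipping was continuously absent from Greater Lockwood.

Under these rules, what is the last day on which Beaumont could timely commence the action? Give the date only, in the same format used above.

July 14, 2012

Under the discovery rule, the claim accrued on November 11, 2008, when Beaumont discovered the injury — not on the April 14, 2006 date of the underlying act.
Adding the 3 years base period to November 11, 2008 gives a deadline of November 11, 2011, before any tolling.
Because the defendant's absence from the jurisdiction ran from January 26, 2011 to September 29, 2011, the deadline is extended by 246 days to July 14, 2012.
None of the other events listed affects the running of the period under the stated rules.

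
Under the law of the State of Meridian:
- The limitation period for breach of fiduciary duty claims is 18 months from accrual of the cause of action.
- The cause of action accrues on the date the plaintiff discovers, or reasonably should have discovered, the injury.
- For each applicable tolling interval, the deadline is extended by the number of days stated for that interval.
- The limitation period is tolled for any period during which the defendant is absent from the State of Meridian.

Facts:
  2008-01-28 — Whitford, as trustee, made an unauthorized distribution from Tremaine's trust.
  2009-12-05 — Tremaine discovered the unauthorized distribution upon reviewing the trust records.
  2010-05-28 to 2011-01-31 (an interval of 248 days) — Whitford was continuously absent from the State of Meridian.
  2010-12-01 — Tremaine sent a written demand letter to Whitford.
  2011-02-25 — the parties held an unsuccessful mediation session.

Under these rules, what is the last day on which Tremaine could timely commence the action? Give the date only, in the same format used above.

Under the discovery rule, the claim accrued on 2009-12-05, when Tremaine discovered the injury — not on the 2008-01-28 date of the underlying act.
18 months from 2009-12-05 is 2011-06-05.
The period was tolled for 248 days by the defendant's absence from the jurisdiction (2010-05-28 to 2011-01-31), pushing the deadline to 2012-02-08.
None of the other events listed affects the running of the period under the stated rules.

2012-02-08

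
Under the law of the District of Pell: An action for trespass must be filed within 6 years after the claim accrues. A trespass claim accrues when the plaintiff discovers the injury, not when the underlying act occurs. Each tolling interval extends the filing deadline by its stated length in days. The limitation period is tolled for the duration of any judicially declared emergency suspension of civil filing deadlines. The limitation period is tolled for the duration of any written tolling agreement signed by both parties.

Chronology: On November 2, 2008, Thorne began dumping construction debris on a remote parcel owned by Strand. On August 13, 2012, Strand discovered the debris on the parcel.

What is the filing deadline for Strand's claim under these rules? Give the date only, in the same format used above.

August 13, 2018

Accrual is tied to discovery, so the period began on August 13, 2012 rather than on November 2, 2008 when the act occurred.
6 years from August 13, 2012 is August 13, 2018.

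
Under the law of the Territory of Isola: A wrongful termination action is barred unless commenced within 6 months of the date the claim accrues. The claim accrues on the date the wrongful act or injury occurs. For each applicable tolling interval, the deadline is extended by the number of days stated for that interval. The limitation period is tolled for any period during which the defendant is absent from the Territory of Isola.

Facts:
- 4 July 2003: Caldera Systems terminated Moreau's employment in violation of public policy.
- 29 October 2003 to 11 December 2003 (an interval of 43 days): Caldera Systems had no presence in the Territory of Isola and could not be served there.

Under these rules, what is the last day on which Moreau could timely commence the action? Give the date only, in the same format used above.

The limitation period began to run on 4 July 2003.
6 months from 4 July 2003 is 4 January 2004.
The period was tolled for 43 days by the defendant's absence from the jurisdiction (29 October 2003 to 11 December 2003), pushing the deadline to 16 February 2004.

16 February 2004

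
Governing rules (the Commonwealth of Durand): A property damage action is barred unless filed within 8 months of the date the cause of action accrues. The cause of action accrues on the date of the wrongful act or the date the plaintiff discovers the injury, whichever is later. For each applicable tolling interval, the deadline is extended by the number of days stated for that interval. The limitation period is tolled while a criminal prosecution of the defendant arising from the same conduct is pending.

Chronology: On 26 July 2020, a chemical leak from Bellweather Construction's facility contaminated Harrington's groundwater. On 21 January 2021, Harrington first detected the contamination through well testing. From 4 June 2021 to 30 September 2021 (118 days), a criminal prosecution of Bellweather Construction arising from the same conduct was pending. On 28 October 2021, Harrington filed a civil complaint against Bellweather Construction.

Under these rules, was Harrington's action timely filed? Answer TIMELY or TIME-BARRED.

TIMELY

Because discovery on 21 January 2021 post-dates the 26 July 2020 act, accrual under the later-of rule falls on 21 January 2021.
The untolled deadline — 8 months after 21 January 2021 — is 21 September 2021.
The pending criminal prosecution from 4 June 2021 to 30 September 2021 tolled the period for 118 days, extending the deadline to 17 January 2022.
Filing on 28 October 2021 beat the 17 January 2022 deadline — the action is timely.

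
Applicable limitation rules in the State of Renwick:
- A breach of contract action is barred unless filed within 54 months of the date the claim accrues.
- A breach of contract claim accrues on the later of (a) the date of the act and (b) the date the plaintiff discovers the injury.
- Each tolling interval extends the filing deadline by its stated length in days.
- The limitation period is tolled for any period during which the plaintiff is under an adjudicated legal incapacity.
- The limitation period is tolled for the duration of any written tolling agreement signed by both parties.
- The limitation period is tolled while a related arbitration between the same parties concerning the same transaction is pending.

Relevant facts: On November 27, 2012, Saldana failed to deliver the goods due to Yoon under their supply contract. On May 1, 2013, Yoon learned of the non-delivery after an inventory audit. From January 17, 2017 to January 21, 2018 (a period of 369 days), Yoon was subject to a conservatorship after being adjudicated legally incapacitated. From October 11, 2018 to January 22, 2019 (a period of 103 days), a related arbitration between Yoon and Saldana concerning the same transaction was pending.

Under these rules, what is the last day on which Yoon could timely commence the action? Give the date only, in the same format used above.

February 16, 2019

Taking the later of the act (November 27, 2012) and discovery (May 1, 2013), the claim accrued on May 1, 2013.
Adding the 54 months base period to May 1, 2013 gives a deadline of November 1, 2017, before any tolling.
The period was tolled for 369 days by the plaintiff's legal incapacity (January 17, 2017 to January 21, 2018), pushing the deadline to November 5, 2018.
Because the pending related arbitration ran from October 11, 2018 to January 22, 2019, the deadline is extended by 103 days to February 16, 2019.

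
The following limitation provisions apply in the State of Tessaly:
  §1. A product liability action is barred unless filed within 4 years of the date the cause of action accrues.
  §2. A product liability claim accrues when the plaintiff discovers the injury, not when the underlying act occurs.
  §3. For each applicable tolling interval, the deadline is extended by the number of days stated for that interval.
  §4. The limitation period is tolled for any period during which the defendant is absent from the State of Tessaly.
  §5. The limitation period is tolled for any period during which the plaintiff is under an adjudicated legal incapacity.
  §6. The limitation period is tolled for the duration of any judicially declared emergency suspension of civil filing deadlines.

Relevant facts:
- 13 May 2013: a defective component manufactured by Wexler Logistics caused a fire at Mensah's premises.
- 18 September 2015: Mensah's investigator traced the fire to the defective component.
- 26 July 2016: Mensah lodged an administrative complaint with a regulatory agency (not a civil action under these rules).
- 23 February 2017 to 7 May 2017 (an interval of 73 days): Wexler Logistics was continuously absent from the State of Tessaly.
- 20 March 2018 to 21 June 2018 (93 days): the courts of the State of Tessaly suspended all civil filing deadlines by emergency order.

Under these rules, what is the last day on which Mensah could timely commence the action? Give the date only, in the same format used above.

The claim did not accrue until Mensah discovered the injury on 18 September 2015; the 13 May 2013 act date does not start the clock under the stated rule.
4 years from 18 September 2015 is 18 September 2019.
The period was tolled for 73 days by the defendant's absence from the jurisdiction (23 February 2017 to 7 May 2017), pushing the deadline to 30 November 2019.
Because the emergency suspension of filing deadlines ran from 20 March 2018 to 21 June 2018, the deadline is extended by 93 days to 2 March 2020.
None of the other events listed affects the running of the period under the stated rules.

2 March 2020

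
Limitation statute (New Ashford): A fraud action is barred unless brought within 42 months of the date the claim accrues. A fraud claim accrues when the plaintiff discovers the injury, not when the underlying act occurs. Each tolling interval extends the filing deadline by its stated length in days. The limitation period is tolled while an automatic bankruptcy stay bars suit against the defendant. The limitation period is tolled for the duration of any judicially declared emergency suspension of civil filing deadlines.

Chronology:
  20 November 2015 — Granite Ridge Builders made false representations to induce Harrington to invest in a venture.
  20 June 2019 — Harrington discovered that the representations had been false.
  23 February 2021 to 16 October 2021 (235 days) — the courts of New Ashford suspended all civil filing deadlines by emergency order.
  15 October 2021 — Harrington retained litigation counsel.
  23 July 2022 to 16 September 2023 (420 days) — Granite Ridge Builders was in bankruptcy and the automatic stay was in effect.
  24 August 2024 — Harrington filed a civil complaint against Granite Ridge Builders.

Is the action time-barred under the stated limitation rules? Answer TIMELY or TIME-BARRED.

TIMELY

Accrual is tied to discovery, so the period began on 20 June 2019 rather than on 20 November 2015 when the act occurred.
Adding the 42 months base period to 20 June 2019 gives a deadline of 20 December 2022, before any tolling.
The period was tolled for 235 days by the emergency suspension of filing deadlines (23 February 2021 to 16 October 2021), pushing the deadline to 12 August 2023.
The automatic bankruptcy stay from 23 July 2022 to 16 September 2023 tolled the period for 420 days, extending the deadline to 5 October 2024.
The other events in the timeline have no effect on the limitation period under the stated rules.
The 24 August 2024 filing precedes the 5 October 2024 deadline; the claim is timely.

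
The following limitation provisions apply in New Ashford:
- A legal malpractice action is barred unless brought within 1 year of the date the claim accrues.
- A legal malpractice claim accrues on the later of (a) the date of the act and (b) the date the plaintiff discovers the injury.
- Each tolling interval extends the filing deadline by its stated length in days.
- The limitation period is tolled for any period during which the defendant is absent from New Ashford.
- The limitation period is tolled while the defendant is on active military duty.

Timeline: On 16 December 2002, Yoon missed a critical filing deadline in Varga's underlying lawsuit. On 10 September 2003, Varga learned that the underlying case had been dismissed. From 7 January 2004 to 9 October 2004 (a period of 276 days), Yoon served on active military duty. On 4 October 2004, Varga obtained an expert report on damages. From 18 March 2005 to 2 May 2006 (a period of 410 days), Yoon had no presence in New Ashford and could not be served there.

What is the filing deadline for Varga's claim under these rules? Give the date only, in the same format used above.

The claim accrued on 10 September 2003 — the later of the 16 December 2002 act and the 10 September 2003 discovery.
The untolled deadline — 1 year after 10 September 2003 — is 10 September 2004.
Because the defendant's active military service ran from 7 January 2004 to 9 October 2004, the deadline is extended by 276 days to 13 June 2005.
The defendant's absence from the jurisdiction from 18 March 2005 to 2 May 2006 tolled the period for 410 days, extending the deadline to 28 July 2006.
Nothing else in the chronology tolls or restarts the period.

28 July 2006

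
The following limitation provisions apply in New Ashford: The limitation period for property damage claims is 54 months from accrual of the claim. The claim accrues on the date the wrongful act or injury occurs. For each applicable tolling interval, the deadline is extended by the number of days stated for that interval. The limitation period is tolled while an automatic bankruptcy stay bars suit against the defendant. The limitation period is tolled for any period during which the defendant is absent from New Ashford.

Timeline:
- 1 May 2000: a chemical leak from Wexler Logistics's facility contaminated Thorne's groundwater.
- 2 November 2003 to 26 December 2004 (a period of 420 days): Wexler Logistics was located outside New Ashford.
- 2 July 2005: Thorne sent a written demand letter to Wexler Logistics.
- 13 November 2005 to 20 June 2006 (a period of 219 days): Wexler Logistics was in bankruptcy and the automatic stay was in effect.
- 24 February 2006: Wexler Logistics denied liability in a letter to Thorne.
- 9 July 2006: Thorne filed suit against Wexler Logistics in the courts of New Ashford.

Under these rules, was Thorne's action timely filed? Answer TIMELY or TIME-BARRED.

TIMELY

The claim accrued on 1 May 2000, when the wrongful act occurred.
54 months from 1 May 2000 is 1 November 2004.
The defendant's absence from the jurisdiction from 2 November 2003 to 26 December 2004 tolled the period for 420 days, extending the deadline to 26 December 2005.
The automatic bankruptcy stay from 13 November 2005 to 20 June 2006 tolled the period for 219 days, extending the deadline to 2 August 2006.
The other events in the timeline have no effect on the limitation period under the stated rules.
Thorne filed on 9 July 2006, before the 2 August 2006 deadline, so the action is timely.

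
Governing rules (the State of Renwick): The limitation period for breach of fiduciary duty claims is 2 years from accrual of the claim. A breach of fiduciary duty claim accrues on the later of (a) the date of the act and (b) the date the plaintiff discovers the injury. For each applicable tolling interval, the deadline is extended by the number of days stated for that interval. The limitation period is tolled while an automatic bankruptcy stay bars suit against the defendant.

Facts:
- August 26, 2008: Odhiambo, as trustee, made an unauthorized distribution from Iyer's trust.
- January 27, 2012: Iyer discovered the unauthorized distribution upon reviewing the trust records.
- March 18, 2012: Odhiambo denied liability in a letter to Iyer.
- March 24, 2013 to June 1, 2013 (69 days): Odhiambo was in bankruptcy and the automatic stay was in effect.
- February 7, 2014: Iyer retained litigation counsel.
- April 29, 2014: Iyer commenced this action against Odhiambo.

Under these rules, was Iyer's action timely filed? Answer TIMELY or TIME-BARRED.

TIME-BARRED

Because discovery on January 27, 2012 post-dates the August 26, 2008 act, accrual under the later-of rule falls on January 27, 2012.
Adding the 2 years base period to January 27, 2012 gives a deadline of January 27, 2014, before any tolling.
The automatic bankruptcy stay from March 24, 2013 to June 1, 2013 tolled the period for 69 days, extending the deadline to April 6, 2014.
Nothing else in the chronology tolls or restarts the period.
Filing on April 29, 2014 missed the April 6, 2014 deadline — the action is time-barred.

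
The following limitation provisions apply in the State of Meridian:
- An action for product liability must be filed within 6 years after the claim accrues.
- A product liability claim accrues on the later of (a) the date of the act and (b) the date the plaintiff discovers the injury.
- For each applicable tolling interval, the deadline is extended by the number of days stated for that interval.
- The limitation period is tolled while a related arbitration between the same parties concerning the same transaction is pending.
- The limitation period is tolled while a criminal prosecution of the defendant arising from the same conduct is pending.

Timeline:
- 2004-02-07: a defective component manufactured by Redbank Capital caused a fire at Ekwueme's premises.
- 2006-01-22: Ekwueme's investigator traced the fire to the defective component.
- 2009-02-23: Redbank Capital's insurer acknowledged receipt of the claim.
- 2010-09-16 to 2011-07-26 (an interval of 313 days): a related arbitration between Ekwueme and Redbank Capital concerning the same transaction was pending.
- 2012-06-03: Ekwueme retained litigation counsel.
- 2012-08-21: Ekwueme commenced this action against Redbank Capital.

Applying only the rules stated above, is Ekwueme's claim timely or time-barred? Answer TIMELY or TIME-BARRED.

TIMELY

Taking the later of the act (2004-02-07) and discovery (2006-01-22), the claim accrued on 2006-01-22.
The untolled deadline — 6 years after 2006-01-22 — is 2012-01-22.
The pending related arbitration from 2010-09-16 to 2011-07-26 tolled the period for 313 days, extending the deadline to 2012-11-30.
The other events in the timeline have no effect on the limitation period under the stated rules.
Ekwueme filed on 2012-08-21, before the 2012-11-30 deadline, so the action is timely.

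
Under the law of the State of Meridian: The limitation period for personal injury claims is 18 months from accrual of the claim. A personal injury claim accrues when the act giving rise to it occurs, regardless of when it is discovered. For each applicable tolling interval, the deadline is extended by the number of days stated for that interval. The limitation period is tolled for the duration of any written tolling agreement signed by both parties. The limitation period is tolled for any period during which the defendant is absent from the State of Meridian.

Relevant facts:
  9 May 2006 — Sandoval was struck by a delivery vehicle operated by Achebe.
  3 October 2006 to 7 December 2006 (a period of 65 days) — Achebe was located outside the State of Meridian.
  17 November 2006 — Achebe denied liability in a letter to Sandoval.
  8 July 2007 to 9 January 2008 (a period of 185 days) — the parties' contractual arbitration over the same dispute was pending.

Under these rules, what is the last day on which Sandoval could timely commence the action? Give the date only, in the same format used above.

The claim accrued on 9 May 2006, the date of the act.
18 months from 9 May 2006 is 9 November 2007.
The period was tolled for 65 days by the defendant's absence from the jurisdiction (3 October 2006 to 7 December 2006), pushing the deadline to 13 January 2008.
No stated provision tolls the period for a pending arbitration, so the interval from 8 July 2007 to 9 January 2008 has no effect on the deadline.
The other events in the timeline have no effect on the limitation period under the stated rules.

13 January 2008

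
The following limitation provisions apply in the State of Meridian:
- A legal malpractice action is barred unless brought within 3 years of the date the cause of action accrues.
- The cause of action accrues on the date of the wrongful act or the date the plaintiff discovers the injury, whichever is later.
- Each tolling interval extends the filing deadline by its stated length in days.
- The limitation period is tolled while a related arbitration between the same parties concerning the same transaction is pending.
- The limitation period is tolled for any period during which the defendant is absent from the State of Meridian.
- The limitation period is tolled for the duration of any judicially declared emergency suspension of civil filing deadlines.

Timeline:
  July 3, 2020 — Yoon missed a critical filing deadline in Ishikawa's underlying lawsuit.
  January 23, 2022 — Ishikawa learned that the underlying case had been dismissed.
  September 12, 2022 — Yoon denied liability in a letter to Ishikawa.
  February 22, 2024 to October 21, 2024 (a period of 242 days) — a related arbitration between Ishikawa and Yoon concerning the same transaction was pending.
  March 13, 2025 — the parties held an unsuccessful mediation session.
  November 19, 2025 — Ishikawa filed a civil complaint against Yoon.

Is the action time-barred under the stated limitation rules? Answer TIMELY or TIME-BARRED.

The claim accrued on January 23, 2022 — the later of the July 3, 2020 act and the January 23, 2022 discovery.
The untolled deadline — 3 years after January 23, 2022 — is January 23, 2025.
The pending related arbitration from February 22, 2024 to October 21, 2024 tolled the period for 242 days, extending the deadline to September 22, 2025.
None of the other events listed affects the running of the period under the stated rules.
The November 19, 2025 filing falls after the September 22, 2025 deadline; the claim is time-barred.

TIME-BARRED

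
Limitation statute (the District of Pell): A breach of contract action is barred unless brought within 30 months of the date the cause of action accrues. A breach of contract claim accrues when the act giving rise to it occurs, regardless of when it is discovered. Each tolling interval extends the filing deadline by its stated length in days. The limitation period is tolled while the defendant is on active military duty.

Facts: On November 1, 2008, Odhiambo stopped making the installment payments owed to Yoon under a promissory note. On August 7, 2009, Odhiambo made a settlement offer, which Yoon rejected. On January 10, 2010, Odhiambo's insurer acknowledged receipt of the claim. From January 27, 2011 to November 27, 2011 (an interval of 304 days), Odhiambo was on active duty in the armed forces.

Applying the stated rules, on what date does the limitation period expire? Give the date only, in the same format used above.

The limitation period began to run on November 1, 2008.
30 months from November 1, 2008 is May 1, 2011.
The defendant's active military service from January 27, 2011 to November 27, 2011 tolled the period for 304 days, extending the deadline to February 29, 2012.
None of the other events listed affects the running of the period under the stated rules.

February 29, 2012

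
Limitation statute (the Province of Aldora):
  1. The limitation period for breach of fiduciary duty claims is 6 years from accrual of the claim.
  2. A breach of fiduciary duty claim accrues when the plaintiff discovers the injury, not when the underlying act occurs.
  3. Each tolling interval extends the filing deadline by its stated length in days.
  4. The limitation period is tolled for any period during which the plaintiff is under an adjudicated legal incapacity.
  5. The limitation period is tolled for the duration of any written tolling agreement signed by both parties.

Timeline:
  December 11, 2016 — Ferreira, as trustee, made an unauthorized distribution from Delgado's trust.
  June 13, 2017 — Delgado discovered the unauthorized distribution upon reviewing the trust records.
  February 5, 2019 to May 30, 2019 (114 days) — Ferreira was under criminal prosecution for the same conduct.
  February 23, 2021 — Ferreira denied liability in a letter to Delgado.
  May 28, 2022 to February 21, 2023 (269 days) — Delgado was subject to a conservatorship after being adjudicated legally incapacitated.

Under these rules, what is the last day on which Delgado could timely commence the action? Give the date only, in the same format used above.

Accrual is tied to discovery, so the period began on June 13, 2017 rather than on December 11, 2016 when the act occurred.
The untolled deadline — 6 years after June 13, 2017 — is June 13, 2023.
The period was tolled for 269 days by the plaintiff's legal incapacity (May 28, 2022 to February 21, 2023), pushing the deadline to March 8, 2024.
The pending criminal prosecution from February 5, 2019 to May 30, 2019 does not toll the period, because no stated rule makes a criminal prosecution a tolling event.
None of the other events listed affects the running of the period under the stated rules.

March 8, 2024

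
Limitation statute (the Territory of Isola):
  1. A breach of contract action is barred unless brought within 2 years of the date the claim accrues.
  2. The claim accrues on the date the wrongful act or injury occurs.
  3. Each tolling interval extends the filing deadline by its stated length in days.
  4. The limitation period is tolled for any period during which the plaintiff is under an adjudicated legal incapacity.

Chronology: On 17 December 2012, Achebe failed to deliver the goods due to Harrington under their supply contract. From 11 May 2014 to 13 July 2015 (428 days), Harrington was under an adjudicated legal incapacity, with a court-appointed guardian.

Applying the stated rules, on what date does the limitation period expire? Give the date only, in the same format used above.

18 February 2016

The claim accrued on 17 December 2012, the date of the act.
Adding the 2 years base period to 17 December 2012 gives a deadline of 17 December 2014, before any tolling.
The plaintiff's legal incapacity from 11 May 2014 to 13 July 2015 tolled the period for 428 days, extending the deadline to 18 February 2016.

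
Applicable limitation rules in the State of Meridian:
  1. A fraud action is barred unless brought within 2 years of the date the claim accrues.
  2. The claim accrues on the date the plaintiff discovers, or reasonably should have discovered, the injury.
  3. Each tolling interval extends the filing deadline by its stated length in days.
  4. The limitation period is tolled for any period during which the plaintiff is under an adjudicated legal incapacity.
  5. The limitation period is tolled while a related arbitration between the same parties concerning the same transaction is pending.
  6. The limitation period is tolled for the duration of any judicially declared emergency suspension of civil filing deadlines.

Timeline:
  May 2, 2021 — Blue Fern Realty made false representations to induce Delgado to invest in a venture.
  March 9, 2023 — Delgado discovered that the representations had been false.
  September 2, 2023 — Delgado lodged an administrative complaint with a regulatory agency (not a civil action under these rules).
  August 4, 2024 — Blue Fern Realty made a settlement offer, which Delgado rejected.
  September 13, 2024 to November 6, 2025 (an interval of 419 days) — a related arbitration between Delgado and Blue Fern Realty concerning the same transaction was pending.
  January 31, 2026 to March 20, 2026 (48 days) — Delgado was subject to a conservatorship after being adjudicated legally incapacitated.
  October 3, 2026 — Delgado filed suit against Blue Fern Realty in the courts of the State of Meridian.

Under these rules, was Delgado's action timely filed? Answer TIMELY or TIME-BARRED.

TIME-BARRED

Under the discovery rule, the claim accrued on March 9, 2023, when Delgado discovered the injury — not on the May 2, 2021 date of the underlying act.
The untolled deadline — 2 years after March 9, 2023 — is March 9, 2025.
Because the pending related arbitration ran from September 13, 2024 to November 6, 2025, the deadline is extended by 419 days to May 2, 2026.
Because the plaintiff's legal incapacity ran from January 31, 2026 to March 20, 2026, the deadline is extended by 48 days to June 19, 2026.
None of the other events listed affects the running of the period under the stated rules.
Filing on October 3, 2026 missed the June 19, 2026 deadline — the action is time-barred.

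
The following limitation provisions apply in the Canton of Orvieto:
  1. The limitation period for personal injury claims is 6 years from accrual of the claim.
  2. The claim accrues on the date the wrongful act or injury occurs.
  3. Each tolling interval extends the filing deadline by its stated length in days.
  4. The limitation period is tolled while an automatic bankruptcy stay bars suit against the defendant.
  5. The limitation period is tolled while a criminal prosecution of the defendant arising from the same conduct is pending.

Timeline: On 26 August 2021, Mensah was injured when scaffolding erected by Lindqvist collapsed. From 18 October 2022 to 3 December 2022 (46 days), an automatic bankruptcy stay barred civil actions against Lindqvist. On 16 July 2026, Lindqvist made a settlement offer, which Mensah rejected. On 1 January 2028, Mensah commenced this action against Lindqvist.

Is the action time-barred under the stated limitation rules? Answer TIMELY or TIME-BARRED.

TIME-BARRED

The limitation period began to run on 26 August 2021.
Adding the 6 years base period to 26 August 2021 gives a deadline of 26 August 2027, before any tolling.
Because the automatic bankruptcy stay ran from 18 October 2022 to 3 December 2022, the deadline is extended by 46 days to 11 October 2027.
Nothing else in the chronology tolls or restarts the period.
The 1 January 2028 filing falls after the 11 October 2027 deadline; the claim is time-barred.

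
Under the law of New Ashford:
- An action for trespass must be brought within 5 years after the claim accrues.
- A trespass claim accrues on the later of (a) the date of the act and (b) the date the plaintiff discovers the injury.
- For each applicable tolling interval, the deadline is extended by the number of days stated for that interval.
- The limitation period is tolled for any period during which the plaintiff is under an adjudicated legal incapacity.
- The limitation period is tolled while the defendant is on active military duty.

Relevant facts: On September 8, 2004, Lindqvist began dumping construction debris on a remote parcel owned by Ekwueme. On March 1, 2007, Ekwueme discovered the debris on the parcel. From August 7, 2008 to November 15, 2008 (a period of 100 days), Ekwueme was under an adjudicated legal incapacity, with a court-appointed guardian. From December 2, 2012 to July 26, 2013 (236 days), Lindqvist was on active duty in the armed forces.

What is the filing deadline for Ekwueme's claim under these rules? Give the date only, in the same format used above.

June 9, 2012

The claim accrued on March 1, 2007 — the later of the September 8, 2004 act and the March 1, 2007 discovery.
5 years from March 1, 2007 is March 1, 2012.
The plaintiff's legal incapacity from August 7, 2008 to November 15, 2008 tolled the period for 100 days, extending the deadline to June 9, 2012.
The defendant's active military service from December 2, 2012 to July 26, 2013 began after the period had already run on June 9, 2012, so it has no tolling effect.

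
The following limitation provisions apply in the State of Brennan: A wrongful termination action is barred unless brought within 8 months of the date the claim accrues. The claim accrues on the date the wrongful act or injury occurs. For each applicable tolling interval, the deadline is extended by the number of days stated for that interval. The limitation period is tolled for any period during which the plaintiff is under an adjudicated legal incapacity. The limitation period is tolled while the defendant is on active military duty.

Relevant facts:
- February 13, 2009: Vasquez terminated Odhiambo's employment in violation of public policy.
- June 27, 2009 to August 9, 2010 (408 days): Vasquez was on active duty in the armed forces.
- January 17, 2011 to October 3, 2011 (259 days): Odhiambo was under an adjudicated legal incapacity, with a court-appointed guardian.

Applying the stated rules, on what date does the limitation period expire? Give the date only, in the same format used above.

The claim accrued on February 13, 2009, when the wrongful act occurred.
The untolled deadline — 8 months after February 13, 2009 — is October 13, 2009.
Because the defendant's active military service ran from June 27, 2009 to August 9, 2010, the deadline is extended by 408 days to November 25, 2010.
The plaintiff's legal incapacity starting January 17, 2011 came too late — the period had run on November 25, 2010 — and so does not extend the deadline.

November 25, 2010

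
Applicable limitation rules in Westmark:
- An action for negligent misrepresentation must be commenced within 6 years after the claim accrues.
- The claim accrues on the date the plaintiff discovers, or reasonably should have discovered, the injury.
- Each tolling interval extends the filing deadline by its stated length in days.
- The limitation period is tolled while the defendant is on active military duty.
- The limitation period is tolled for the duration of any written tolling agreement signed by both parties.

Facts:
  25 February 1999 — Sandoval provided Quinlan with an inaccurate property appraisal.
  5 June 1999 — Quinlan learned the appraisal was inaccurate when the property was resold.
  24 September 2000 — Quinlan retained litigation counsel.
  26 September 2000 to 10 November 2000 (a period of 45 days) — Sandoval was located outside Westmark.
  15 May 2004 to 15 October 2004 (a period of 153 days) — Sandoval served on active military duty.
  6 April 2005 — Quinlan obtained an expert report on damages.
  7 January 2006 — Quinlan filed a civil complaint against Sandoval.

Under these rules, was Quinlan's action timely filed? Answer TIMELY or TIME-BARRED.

TIME-BARRED

Accrual is tied to discovery, so the period began on 5 June 1999 rather than on 25 February 1999 when the act occurred.
Adding the 6 years base period to 5 June 1999 gives a deadline of 5 June 2005, before any tolling.
The period was tolled for 153 days by the defendant's active military service (15 May 2004 to 15 October 2004), pushing the deadline to 5 November 2005.
The defendant's absence from the jurisdiction from 26 September 2000 to 10 November 2000 does not toll the period, because no stated rule makes the defendant's absence a tolling event.
None of the other events listed affects the running of the period under the stated rules.
The 7 January 2006 filing falls after the 5 November 2005 deadline; the claim is time-barred.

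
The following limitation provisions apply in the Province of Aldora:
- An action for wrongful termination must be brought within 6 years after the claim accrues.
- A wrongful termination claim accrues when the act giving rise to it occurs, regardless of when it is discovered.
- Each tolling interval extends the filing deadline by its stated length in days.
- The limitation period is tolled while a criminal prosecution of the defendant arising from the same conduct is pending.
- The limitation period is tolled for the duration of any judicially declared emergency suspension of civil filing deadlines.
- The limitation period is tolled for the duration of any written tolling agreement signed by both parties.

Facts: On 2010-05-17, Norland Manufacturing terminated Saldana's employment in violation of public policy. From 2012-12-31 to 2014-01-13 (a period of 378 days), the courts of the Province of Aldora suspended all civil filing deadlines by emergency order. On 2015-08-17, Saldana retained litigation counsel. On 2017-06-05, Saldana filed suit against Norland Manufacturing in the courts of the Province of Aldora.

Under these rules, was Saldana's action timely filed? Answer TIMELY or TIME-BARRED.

TIME-BARRED

The claim accrued on 2010-05-17, when the wrongful act occurred.
The untolled deadline — 6 years after 2010-05-17 — is 2016-05-17.
The emergency suspension of filing deadlines from 2012-12-31 to 2014-01-13 tolled the period for 378 days, extending the deadline to 2017-05-30.
Nothing else in the chronology tolls or restarts the period.
Filing on 2017-06-05 missed the 2017-05-30 deadline — the action is time-barred.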